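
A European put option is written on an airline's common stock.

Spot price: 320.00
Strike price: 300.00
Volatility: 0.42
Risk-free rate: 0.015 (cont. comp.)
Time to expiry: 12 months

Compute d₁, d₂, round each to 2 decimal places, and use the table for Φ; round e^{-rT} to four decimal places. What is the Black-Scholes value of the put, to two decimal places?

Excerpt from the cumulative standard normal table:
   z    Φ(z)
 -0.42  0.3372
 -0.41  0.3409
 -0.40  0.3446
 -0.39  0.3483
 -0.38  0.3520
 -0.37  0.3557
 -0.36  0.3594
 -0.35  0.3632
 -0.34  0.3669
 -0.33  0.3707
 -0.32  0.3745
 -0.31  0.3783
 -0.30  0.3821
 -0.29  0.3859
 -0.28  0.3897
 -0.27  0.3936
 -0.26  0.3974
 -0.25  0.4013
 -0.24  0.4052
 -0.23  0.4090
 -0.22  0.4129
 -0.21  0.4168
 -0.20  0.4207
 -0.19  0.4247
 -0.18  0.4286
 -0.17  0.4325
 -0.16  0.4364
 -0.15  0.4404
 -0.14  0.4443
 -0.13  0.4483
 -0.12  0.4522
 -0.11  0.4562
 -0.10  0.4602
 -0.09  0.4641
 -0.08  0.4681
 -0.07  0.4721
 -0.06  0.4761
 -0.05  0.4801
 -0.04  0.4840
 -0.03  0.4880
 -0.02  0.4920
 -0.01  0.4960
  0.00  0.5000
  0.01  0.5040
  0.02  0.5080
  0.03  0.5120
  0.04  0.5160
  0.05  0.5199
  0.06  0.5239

39.86

σ√T = 0.42 × 1.0000 = 0.4200
d₁ = [ln(320/300) + (0.015 + 0.42²/2)·1] / 0.4200 = [0.0645 + 0.1032] / 0.4200 = 0.3994 ⇒ 0.40
d₂ = d₁ − σ√T = 0.3994 − 0.4200 = -0.0206 ⇒ -0.02
exp(−rT) = exp(−0.015·1) = 0.9851
N(−d₂) = N(0.02) = 0.5080;  N(−d₁) = N(-0.40) = 0.3446
P = 300·0.9851·0.5080 − 320·0.3446 = 150.1292 − 110.2720 = 39.8572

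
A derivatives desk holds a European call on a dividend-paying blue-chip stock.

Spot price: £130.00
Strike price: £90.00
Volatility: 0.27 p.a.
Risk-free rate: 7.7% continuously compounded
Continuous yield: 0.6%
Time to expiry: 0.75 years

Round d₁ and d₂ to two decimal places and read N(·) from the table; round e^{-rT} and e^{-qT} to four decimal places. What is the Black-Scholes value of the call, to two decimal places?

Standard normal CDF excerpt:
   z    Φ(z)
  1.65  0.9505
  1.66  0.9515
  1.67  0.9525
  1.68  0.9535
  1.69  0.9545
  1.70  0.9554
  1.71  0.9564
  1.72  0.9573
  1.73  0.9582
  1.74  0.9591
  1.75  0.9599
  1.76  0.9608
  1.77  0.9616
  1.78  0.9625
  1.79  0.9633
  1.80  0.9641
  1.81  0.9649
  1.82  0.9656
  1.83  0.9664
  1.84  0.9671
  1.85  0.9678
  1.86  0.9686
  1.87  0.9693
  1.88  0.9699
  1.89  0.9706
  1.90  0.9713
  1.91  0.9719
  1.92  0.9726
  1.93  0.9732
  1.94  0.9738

£44.87

σ√T = 0.27 × 0.8660 = 0.2338
d₁ = [ln(130/90) + (0.077 − 0.006 + 0.27²/2)·0.75] / 0.2338 = [0.3677 + 0.0806] / 0.2338 = 1.9173 → 1.92
d₂ = d₁ − σ√T = 1.9173 − 0.2338 = 1.6835 → 1.68
e^(−qT) = e^(−0.006·0.75) = 0.9955;  e^(−rT) = e^(−0.077·0.75) = 0.9439
C = 130·0.9955·N(1.92) − 90·0.9439·N(1.68) = 130·0.9955·0.9726 − 90·0.9439·0.9535 = 125.8690 − 81.0008 = 44.8683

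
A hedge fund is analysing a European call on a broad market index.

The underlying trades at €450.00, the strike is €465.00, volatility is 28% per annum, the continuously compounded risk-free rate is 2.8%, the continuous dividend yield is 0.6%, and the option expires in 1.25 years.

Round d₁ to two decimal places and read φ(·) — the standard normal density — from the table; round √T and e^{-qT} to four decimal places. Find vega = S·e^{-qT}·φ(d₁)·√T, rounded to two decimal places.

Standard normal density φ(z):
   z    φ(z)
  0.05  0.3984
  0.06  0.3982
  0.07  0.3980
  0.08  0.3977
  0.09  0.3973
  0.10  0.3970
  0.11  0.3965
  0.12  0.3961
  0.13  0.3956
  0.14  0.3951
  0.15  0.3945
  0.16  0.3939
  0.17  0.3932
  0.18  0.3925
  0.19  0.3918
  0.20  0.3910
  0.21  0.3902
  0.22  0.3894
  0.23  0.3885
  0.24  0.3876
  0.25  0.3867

197.28

σ√T = 0.28 × 1.1180 = 0.3130
d₁ = [ln(450/465) + (0.028 − 0.006 + 0.28²/2)·1.25] / 0.3130 = [-0.0328 + 0.0765] / 0.3130 = 0.1396 ⇒ 0.14
√T = √1.25 = 1.1180
φ(d₁) = φ(0.14) = 0.3951
e^(−qT) = e^(−0.006·1.25) = 0.9925
vega = S·e^(−qT)·φ(d₁)·√T = 450·0.9925·0.3951·1.1180 = 197.2840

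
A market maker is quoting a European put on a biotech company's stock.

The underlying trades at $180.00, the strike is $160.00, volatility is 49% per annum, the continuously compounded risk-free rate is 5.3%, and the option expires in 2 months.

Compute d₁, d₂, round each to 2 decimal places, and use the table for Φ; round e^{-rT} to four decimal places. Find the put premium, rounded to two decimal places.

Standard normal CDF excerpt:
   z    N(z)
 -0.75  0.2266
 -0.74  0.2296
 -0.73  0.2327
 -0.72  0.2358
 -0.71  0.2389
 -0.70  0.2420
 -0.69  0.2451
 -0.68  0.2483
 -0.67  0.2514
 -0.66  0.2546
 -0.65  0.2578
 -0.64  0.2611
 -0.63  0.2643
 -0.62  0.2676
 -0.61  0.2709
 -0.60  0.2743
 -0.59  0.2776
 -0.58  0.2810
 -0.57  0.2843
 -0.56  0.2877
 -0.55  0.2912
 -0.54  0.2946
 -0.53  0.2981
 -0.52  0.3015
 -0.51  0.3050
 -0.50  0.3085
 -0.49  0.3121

$5.39

σ√T = 0.49 × 0.4082 = 0.2000
d₁ = [ln(180/160) + (0.053 + 0.49²/2)·0.1667] / 0.2000 = [0.1178 + 0.0288] / 0.2000 = 0.7330 which rounds to 0.73
d₂ = d₁ − σ√T = 0.7330 − 0.2000 = 0.5329 which rounds to 0.53
e^(−rT) = e^(−0.053·0.1667) = 0.9912
N(−d₂) = N(-0.53) = 0.2981;  N(−d₁) = N(-0.73) = 0.2327
P = 160·0.9912·0.2981 − 180·0.2327 = 47.2763 − 41.8860 = 5.3903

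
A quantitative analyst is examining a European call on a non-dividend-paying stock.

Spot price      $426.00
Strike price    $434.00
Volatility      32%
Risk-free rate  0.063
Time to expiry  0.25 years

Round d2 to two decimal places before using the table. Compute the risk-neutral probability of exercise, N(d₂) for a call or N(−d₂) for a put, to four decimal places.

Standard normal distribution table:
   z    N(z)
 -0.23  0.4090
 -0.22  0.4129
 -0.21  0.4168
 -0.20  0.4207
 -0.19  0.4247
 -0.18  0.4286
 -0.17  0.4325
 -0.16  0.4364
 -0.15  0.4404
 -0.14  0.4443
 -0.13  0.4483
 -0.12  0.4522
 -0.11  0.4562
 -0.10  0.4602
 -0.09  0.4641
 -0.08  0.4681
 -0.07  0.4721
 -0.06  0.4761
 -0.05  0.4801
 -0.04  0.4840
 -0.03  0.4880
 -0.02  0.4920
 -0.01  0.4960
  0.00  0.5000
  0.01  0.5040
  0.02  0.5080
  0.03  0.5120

T = 0.25;  σ√T = 0.1600
d₁ = [ln(426/434) + (0.063 + 0.32²/2)·0.25] / 0.1600 = [-0.0186 + 0.0285] / 0.1600 = 0.0622 ≈ 0.06
d₂ = d₁ − σ√T = 0.0622 − 0.1600 = -0.0978 ≈ -0.10
Pr(exercise) under Q = N(d₂) = 0.4602

0.4602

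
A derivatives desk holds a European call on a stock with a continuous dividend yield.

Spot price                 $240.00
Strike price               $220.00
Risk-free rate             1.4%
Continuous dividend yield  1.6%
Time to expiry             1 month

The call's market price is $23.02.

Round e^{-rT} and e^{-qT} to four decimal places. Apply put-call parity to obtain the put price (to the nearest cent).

$3.07

e^(−qT) = e^(−0.016·0.08333) = 0.9987;  e^(−rT) = e^(−0.014·0.08333) = 0.9988
Put-call parity: C − P = S·e^(−qT) − K·e^(−rT) = 240·0.9987 − 220·0.9988 = 239.6880 − 219.7360 = 19.9520
P = C − (C − P) = 23.02 − (19.9520) = 3.0680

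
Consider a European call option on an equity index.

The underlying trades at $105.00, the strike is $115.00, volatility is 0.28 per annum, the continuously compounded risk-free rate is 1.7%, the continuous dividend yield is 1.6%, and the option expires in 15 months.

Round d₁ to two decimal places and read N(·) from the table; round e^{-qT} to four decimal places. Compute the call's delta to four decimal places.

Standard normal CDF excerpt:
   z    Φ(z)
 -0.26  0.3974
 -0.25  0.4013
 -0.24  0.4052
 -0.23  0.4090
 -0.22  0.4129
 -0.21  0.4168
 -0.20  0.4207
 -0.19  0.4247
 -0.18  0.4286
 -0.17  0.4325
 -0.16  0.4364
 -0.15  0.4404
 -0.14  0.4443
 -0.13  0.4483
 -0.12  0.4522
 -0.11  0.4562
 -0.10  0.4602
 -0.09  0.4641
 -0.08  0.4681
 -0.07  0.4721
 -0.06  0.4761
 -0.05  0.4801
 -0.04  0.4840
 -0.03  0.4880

0.4394

σ√T = 0.28 × 1.1180 = 0.3130
d₁ = [ln(105/115) + (0.017 − 0.016 + ½·0.28²)·1.25] / (σ√T) = (-0.0910 + 0.0503) / 0.3130 = -0.1301 → -0.13
N(d₁) = N(-0.13) = 0.4483
Δ_call = exp(−qT)·N(d₁) = 0.9802·0.4483 = 0.4394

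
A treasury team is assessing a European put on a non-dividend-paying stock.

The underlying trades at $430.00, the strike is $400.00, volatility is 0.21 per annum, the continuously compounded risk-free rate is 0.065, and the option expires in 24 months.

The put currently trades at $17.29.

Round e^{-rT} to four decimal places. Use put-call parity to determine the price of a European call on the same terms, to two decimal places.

e^(−rT) = e^(−0.065·2) = 0.8781
Put-call parity: C − P = S − K·e^(−rT) = 430 − 400·0.8781 = 430 − 351.2400 = 78.7600
C = P + (C − P) = 17.29 + (78.7600) = 96.0500

$96.05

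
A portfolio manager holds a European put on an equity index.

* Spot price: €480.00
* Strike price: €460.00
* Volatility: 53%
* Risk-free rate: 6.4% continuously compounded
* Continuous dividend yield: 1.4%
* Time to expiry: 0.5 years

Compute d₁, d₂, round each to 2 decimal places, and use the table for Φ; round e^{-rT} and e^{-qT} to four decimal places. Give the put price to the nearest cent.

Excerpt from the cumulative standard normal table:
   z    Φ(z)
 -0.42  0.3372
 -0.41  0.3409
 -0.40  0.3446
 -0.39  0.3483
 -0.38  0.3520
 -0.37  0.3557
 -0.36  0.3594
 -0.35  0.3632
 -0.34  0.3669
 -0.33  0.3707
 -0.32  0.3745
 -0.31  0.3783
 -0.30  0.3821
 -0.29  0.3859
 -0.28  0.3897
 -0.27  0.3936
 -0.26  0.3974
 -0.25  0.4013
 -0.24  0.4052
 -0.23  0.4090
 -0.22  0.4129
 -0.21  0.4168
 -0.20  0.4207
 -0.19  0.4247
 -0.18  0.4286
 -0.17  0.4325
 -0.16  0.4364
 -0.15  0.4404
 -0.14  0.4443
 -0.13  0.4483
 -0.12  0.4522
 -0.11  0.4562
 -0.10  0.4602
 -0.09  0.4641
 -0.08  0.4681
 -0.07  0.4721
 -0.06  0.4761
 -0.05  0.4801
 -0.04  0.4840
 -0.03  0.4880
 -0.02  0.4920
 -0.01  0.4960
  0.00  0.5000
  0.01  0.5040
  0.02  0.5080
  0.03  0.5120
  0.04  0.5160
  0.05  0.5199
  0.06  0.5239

€55.00

T = 0.5;  σ√T = 0.3748
d₁ = [ln(480/460) + (0.064 − 0.014 + 0.53²/2)·0.5] / 0.3748 = [0.0426 + 0.0952] / 0.3748 = 0.3677 which rounds to 0.37
d₂ = d₁ − σ√T = 0.3677 − 0.3748 = -0.0071 which rounds to -0.01
exp(−qT) = exp(−0.014·0.5) = 0.9930;  exp(−rT) = exp(−0.064·0.5) = 0.9685
N(−d₂) = N(0.01) = 0.5040;  N(−d₁) = N(-0.37) = 0.3557
P = 460·0.9685·0.5040 − 480·0.9930·0.3557 = 224.5370 − 169.5408 = 54.9962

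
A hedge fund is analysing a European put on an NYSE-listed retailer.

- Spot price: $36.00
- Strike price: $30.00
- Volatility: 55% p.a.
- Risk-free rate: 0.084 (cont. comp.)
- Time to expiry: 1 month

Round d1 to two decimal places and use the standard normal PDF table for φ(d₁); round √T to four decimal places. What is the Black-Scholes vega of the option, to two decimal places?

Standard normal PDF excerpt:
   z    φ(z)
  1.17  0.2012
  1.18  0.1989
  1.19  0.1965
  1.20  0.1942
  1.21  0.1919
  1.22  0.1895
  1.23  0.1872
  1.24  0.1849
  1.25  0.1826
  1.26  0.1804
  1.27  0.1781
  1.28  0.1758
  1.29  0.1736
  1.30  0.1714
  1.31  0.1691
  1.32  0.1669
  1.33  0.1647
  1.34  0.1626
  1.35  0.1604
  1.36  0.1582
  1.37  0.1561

1.85

σ√T = 0.55·√0.08333 = 0.1588
ln(S/K) + (r + σ²/2)T = ln(36/30) + (0.084 + 0.55²/2)·0.08333 = 0.1823 + 0.0196 = 0.2019
d₁ = 0.2019 / 0.1588 = 1.2718 ⇒ 1.27
√T = √0.08333 = 0.2887
φ(d₁) = φ(1.27) = 0.1781
vega = S·φ(d₁)·√T = 36·0.1781·0.2887 = 1.8510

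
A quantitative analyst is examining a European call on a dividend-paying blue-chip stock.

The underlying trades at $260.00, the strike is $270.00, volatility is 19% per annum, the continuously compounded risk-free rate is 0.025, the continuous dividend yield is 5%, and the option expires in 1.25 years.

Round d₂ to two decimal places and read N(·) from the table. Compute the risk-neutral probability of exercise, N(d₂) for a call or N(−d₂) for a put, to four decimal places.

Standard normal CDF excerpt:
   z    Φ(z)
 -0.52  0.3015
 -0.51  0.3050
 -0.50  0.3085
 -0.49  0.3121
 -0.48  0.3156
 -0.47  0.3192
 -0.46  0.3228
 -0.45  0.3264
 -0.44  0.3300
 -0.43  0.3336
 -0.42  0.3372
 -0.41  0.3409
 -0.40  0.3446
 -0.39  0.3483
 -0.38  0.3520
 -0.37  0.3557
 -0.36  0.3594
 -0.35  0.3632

σ√T = 0.19 × 1.1180 = 0.2124
d₁ = [ln(260/270) + (0.025 − 0.05 + ½·0.19²)·1.25] / (σ√T) = (-0.0377 − 0.0087) / 0.2124 = -0.2186 which rounds to -0.22
d₂ = -0.2186 − 0.2124 = -0.4310 which rounds to -0.43
Risk-neutral Pr[S_T > K] = N(d₂) = N(-0.43) = 0.3336

0.3336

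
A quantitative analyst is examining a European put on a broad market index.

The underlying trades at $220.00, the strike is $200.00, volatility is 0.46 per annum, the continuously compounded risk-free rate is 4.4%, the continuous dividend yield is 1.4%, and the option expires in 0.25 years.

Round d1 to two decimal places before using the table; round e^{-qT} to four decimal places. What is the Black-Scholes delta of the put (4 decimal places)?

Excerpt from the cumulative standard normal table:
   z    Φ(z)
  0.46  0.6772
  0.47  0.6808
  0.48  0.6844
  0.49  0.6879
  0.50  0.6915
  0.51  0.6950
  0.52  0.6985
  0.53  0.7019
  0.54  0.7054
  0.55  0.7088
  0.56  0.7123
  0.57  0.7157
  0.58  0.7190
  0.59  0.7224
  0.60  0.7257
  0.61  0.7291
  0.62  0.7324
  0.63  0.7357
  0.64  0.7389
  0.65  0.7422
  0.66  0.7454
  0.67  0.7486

σ√T = 0.46 × 0.5000 = 0.2300
d₁ = [ln(220/200) + (0.044 − 0.014 + 0.46²/2)·0.25] / 0.2300 = [0.0953 + 0.0340] / 0.2300 = 0.5620 → 0.56
N(d₁) = N(0.56) = 0.7123
Δ_put = exp(−qT)·(N(d₁) − 1) = 0.9965·(0.7123 − 1) = -0.2867

-0.2867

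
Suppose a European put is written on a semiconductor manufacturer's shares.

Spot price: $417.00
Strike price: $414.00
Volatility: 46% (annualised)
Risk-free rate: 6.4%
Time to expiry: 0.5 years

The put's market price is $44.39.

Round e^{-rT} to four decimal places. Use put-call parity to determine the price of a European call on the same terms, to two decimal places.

exp(−rT) = exp(−0.064·0.5) = 0.9685
Put-call parity: C − P = S − K·e^(−rT) = 417 − 414·0.9685 = 417 − 400.9590 = 16.0410
C = P + (C − P) = 44.39 + (16.0410) = 60.4310

$60.43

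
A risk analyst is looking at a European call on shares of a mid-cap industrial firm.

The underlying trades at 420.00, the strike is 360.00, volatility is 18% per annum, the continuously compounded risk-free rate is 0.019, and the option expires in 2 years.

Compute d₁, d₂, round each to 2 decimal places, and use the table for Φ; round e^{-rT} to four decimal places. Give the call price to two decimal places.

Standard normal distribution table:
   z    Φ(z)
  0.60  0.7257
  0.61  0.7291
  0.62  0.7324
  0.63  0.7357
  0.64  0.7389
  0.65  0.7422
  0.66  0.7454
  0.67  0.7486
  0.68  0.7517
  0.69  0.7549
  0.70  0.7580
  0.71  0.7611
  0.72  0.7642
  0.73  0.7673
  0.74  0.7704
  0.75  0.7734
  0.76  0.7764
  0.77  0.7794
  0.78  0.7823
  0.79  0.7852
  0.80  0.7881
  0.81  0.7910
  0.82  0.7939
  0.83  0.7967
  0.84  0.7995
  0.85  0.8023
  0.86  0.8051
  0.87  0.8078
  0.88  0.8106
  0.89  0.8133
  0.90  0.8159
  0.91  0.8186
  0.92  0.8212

85.48

σ√T = 0.18·√2 = 0.2546
ln(S/K) + (r + σ²/2)T = ln(420/360) + (0.019 + 0.18²/2)·2 = 0.1542 + 0.0704 = 0.2246
d₁ = 0.2246 / 0.2546 = 0.8821 ≈ 0.88
d₂ = d₁ − σ√T = 0.8821 − 0.2546 = 0.6276 ≈ 0.63
e^(−rT) = e^(−0.019·2) = 0.9627
C = 420·N(0.88) − 360·0.9627·N(0.63) = 420·0.8106 − 360·0.9627·0.7357 = 340.4520 − 254.9730 = 85.4790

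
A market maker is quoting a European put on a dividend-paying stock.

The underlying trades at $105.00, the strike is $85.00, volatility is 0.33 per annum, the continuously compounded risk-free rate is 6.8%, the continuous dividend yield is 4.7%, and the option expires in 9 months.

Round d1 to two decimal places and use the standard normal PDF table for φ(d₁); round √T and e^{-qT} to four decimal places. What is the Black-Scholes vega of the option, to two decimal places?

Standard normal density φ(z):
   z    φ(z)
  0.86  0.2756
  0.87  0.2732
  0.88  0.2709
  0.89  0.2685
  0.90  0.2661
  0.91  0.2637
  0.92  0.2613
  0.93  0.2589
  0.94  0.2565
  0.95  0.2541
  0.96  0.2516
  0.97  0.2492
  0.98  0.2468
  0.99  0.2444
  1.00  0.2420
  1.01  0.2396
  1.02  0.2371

σ√T = 0.33 × 0.8660 = 0.2858
d₁ = [ln(105/85) + (0.068 − 0.047 + 0.33²/2)·0.75] / 0.2858 = [0.2113 + 0.0566] / 0.2858 = 0.9374 → 0.94
√T = √0.75 = 0.8660
φ(d₁) = φ(0.94) = 0.2565
exp(−qT) = exp(−0.047·0.75) = 0.9654
vega = S·exp(−qT)·φ(d₁)·√T = 105·0.9654·0.2565·0.8660 = 22.5166

22.52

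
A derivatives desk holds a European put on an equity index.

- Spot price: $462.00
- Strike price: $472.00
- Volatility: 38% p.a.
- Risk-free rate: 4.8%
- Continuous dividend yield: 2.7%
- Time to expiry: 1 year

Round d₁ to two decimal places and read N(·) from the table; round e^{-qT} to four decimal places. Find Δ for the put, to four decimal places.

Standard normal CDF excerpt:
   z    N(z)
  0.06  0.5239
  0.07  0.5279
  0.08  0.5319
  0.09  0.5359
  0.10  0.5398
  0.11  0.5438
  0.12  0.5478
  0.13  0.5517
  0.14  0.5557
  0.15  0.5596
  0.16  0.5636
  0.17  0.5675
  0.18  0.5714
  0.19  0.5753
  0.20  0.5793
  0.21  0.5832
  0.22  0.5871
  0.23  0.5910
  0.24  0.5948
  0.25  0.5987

σ√T = 0.38 × 1.0000 = 0.3800
d₁ = [ln(462/472) + (0.048 − 0.027 + ½·0.38²)·1] / (σ√T) = (-0.0214 + 0.0932) / 0.3800 = 0.1889 ≈ 0.19
N(d₁) = N(0.19) = 0.5753
Δ_put = e^(−qT)·(N(d₁) − 1) = 0.9734·(0.5753 − 1) = -0.4134

-0.4134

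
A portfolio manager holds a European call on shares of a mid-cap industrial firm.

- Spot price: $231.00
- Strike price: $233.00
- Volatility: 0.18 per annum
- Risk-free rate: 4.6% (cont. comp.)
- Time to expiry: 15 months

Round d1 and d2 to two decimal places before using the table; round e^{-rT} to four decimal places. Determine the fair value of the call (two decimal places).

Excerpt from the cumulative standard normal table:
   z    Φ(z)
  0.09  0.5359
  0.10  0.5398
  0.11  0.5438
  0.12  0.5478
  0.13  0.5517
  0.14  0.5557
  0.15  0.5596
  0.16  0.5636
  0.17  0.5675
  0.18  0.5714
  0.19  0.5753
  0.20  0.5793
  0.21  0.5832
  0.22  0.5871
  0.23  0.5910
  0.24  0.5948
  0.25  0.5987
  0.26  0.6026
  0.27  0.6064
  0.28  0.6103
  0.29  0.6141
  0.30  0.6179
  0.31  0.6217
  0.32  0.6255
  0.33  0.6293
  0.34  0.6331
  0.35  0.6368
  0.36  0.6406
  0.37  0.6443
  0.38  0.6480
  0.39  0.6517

σ√T = 0.18 × 1.1180 = 0.2012
d₁ = [ln(231/233) + (0.046 + 0.18²/2)·1.25] / 0.2012 = [-0.0086 + 0.0777] / 0.2012 = 0.3435 → 0.34
d₂ = d₁ − σ√T = 0.3435 − 0.2012 = 0.1423 → 0.14
exp(−rT) = exp(−0.046·1.25) = 0.9441
C = 231·N(0.34) − 233·0.9441·N(0.14) = 231·0.6331 − 233·0.9441·0.5557 = 146.2461 − 122.2403 = 24.0058

$24.01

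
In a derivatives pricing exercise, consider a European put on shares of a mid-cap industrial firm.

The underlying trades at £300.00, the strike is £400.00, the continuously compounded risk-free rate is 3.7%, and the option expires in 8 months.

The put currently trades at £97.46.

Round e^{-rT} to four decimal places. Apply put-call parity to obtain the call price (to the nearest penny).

exp(−rT) = exp(−0.037·0.6667) = 0.9756
Put-call parity: C − P = S − K·e^(−rT) = 300 − 400·0.9756 = 300 − 390.2400 = -90.2400
C = P + (C − P) = 97.46 + (-90.2400) = 7.2200

£7.22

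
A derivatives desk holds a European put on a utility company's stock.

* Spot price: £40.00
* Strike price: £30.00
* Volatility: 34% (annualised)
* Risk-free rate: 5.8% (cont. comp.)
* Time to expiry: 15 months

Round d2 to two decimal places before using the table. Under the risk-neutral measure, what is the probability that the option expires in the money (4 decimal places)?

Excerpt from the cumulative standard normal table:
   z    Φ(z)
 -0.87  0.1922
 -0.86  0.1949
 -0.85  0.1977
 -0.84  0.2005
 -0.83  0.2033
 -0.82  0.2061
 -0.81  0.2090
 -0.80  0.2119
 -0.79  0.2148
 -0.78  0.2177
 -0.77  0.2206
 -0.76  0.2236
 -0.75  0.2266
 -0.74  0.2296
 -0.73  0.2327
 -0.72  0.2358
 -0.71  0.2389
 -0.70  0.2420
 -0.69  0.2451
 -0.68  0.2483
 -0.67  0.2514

0.2236

σ√T = 0.34·√1.25 = 0.3801
ln(S/K) + (r + σ²/2)T = ln(40/30) + (0.058 + 0.34²/2)·1.25 = 0.2877 + 0.1448 = 0.4324
d₁ = 0.4324 / 0.3801 = 1.1376 → 1.14
d₂ = d₁ − σ√T = 1.1376 − 0.3801 = 0.7575 → 0.76
Risk-neutral Pr[S_T < K] = N(−d₂) = N(-0.76) = 0.2236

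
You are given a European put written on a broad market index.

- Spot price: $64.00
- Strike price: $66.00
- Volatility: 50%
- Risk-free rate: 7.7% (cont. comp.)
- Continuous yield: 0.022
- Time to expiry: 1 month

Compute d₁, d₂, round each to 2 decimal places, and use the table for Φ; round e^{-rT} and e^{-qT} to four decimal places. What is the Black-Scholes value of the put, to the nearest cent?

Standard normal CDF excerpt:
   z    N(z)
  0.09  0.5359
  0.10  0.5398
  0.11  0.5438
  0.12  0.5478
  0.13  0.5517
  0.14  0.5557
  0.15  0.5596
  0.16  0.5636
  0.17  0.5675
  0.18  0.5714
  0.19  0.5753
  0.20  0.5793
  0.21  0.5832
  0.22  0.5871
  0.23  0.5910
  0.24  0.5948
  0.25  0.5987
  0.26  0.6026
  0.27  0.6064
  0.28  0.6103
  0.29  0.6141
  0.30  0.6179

T = 0.08333;  σ√T = 0.1443
d₁ = [ln(64/66) + (0.077 − 0.022 + ½·0.5²)·0.08333] / (σ√T) = (-0.0308 + 0.0150) / 0.1443 = -0.1093 ≈ -0.11
d₂ = -0.1093 − 0.1443 = -0.2536 ≈ -0.25
e^(−qT) = e^(−0.022·0.08333) = 0.9982;  e^(−rT) = e^(−0.077·0.08333) = 0.9936
N(−d₂) = N(0.25) = 0.5987;  N(−d₁) = N(0.11) = 0.5438
P = 66·0.9936·0.5987 − 64·0.9982·0.5438 = 39.2613 − 34.7406 = 4.5208

$4.52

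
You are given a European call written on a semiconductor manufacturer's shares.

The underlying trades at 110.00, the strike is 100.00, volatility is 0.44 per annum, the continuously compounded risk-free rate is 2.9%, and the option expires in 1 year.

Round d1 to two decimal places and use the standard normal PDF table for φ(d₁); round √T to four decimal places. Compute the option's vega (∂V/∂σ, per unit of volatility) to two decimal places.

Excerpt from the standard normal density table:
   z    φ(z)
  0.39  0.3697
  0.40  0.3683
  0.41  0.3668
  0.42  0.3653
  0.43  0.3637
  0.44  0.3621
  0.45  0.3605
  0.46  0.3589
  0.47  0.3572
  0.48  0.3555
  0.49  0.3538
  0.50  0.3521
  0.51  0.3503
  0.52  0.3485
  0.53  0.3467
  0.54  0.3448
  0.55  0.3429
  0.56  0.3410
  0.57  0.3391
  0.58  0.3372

38.73

σ√T = 0.44 × 1.0000 = 0.4400
d₁ = [ln(110/100) + (0.029 + ½·0.44²)·1] / (σ√T) = (0.0953 + 0.1258) / 0.4400 = 0.5025 → 0.50
√T = √1 = 1.0000
φ(d₁) = φ(0.50) = 0.3521
vega = S·φ(d₁)·√T = 110·0.3521·1.0000 = 38.7310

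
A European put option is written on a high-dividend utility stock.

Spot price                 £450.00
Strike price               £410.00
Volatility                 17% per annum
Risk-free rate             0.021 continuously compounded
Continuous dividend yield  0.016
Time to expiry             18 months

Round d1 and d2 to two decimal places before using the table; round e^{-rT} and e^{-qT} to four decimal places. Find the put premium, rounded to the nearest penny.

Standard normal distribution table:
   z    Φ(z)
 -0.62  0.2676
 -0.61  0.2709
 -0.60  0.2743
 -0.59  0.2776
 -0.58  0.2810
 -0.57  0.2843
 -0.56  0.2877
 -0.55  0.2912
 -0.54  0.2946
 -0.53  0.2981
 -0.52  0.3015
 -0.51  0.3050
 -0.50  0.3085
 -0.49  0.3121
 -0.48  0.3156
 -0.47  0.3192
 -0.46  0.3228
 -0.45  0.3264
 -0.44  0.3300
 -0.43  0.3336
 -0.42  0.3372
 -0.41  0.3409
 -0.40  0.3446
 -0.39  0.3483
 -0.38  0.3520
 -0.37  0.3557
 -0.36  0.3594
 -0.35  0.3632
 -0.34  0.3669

σ√T = 0.17 × 1.2247 = 0.2082
d₁ = [ln(450/410) + (0.021 − 0.016 + ½·0.17²)·1.5] / (σ√T) = (0.0931 + 0.0292) / 0.2082 = 0.5872 ≈ 0.59
d₂ = 0.5872 − 0.2082 = 0.3790 ≈ 0.38
exp(−qT) = exp(−0.016·1.5) = 0.9763;  exp(−rT) = exp(−0.021·1.5) = 0.9690
N(−d₂) = N(-0.38) = 0.3520;  N(−d₁) = N(-0.59) = 0.2776
P = 410·0.9690·0.3520 − 450·0.9763·0.2776 = 139.8461 − 121.9594 = 17.8867

£17.89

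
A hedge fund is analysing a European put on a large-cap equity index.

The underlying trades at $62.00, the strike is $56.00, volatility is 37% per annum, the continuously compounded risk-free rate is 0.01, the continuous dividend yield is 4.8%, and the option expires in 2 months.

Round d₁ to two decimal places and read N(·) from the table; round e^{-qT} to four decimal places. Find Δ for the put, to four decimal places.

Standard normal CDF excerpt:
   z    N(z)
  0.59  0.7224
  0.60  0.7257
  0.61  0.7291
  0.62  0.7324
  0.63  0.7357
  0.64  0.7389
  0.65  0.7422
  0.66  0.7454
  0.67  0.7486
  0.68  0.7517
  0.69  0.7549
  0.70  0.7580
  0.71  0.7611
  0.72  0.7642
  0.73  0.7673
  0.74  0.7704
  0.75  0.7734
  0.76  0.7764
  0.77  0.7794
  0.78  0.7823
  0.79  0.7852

σ√T = 0.37·√0.1667 = 0.1511
ln(S/K) + (r − q + σ²/2)T = ln(62/56) + (0.01 − 0.048 + 0.37²/2)·0.1667 = 0.1018 + 0.0051 = 0.1069
d₁ = 0.1069 / 0.1511 = 0.7074 which rounds to 0.71
N(d₁) = N(0.71) = 0.7611
Δ_put = e^(−qT)·(N(d₁) − 1) = 0.9920·(0.7611 − 1) = -0.2370

-0.2370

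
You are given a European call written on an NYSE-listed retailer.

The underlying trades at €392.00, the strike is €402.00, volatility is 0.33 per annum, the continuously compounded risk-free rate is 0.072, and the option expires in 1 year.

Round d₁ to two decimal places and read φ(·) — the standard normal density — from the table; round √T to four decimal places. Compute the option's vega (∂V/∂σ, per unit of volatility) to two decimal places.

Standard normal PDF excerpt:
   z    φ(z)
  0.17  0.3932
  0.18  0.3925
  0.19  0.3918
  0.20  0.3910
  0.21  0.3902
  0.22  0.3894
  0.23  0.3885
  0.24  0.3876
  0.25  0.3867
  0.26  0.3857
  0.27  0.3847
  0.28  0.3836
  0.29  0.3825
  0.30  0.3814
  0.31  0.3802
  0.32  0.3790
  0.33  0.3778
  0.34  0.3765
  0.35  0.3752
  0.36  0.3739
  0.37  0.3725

σ√T = 0.33·√1 = 0.3300
d₁ = [ln(392/402) + (0.072 + 0.33²/2)·1] / 0.3300 = [-0.0252 + 0.1265] / 0.3300 = 0.3068 → 0.31
√T = √1 = 1.0000
φ(d₁) = φ(0.31) = 0.3802
vega = S·φ(d₁)·√T = 392·0.3802·1.0000 = 149.0384
(Call and put vega coincide under Black-Scholes.)

149.04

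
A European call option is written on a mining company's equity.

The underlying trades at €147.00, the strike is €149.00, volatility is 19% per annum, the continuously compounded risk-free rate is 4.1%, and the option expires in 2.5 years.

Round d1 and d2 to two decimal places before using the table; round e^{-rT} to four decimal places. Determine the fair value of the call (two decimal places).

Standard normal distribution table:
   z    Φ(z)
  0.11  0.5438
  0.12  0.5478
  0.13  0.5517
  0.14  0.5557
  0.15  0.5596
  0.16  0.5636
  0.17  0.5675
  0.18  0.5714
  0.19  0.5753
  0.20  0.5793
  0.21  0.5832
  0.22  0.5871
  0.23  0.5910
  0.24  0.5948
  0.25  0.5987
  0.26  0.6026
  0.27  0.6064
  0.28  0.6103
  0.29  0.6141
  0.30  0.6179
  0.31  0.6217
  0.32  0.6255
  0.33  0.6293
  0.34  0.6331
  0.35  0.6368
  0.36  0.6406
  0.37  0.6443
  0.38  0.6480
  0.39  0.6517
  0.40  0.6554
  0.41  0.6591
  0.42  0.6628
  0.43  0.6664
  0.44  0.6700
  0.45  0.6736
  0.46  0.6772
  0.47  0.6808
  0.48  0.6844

σ√T = 0.19·√2.5 = 0.3004
d₁ = [ln(147/149) + (0.041 + 0.19²/2)·2.5] / 0.3004 = [-0.0135 + 0.1476] / 0.3004 = 0.4464 → 0.45
d₂ = d₁ − σ√T = 0.4464 − 0.3004 = 0.1460 → 0.15
exp(−rT) = exp(−0.041·2.5) = 0.9026
C = 147·N(0.45) − 149·0.9026·N(0.15) = 147·0.6736 − 149·0.9026·0.5596 = 99.0192 − 75.2591 = 23.7601

€23.76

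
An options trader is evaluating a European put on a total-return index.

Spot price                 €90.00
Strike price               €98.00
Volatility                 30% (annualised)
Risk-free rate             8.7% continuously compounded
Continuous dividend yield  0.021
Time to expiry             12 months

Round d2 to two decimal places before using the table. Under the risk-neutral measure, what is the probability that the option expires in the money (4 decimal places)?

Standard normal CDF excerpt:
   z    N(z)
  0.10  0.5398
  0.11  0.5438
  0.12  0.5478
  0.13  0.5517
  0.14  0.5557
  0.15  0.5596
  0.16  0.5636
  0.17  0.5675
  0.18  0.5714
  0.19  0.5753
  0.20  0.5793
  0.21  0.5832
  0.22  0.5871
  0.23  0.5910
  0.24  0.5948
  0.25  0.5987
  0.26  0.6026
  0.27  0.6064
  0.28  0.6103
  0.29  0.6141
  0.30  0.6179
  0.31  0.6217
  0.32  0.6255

0.5832

σ√T = 0.3 × 1.0000 = 0.3000
d₁ = [ln(90/98) + (0.087 − 0.021 + ½·0.3²)·1] / (σ√T) = (-0.0852 + 0.1110) / 0.3000 = 0.0861 → 0.09
d₂ = 0.0861 − 0.3000 = -0.2139 → -0.21
Risk-neutral Pr[S_T < K] = N(−d₂) = N(0.21) = 0.5832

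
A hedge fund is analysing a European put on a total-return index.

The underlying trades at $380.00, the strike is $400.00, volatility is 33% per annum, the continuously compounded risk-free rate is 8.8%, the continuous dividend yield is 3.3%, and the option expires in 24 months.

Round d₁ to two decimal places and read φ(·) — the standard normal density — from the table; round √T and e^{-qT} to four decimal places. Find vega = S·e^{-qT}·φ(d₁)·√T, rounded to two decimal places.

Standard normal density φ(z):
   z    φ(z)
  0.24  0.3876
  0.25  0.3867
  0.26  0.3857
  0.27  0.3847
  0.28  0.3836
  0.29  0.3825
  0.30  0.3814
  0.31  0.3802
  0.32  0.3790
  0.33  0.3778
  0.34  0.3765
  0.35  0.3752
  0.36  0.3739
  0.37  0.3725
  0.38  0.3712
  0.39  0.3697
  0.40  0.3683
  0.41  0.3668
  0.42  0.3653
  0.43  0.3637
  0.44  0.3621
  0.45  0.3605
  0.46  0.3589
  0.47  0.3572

188.09

σ√T = 0.33 × 1.4142 = 0.4667
d₁ = [ln(380/400) + (0.088 − 0.033 + ½·0.33²)·2] / (σ√T) = (-0.0513 + 0.2189) / 0.4667 = 0.3591 ⇒ 0.36
√T = √2 = 1.4142
φ(d₁) = φ(0.36) = 0.3739
e^(−qT) = e^(−0.033·2) = 0.9361
vega = S·e^(−qT)·φ(d₁)·√T = 380·0.9361·0.3739·1.4142 = 188.0928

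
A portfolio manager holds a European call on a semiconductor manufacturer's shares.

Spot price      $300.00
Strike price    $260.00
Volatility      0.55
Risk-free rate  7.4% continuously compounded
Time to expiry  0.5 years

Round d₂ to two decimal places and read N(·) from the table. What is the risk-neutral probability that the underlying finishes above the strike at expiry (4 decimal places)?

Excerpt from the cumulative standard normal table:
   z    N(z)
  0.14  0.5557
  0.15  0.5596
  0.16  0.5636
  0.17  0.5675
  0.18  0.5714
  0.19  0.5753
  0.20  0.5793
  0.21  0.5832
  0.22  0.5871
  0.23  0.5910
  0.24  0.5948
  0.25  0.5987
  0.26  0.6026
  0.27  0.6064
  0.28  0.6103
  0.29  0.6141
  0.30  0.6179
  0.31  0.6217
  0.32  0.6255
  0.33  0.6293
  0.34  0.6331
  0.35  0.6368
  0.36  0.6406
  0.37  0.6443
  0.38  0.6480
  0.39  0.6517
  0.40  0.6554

0.6064

σ√T = 0.55·√0.5 = 0.3889
ln(S/K) + (r + σ²/2)T = ln(300/260) + (0.074 + 0.55²/2)·0.5 = 0.1431 + 0.1126 = 0.2557
d₁ = 0.2557 / 0.3889 = 0.6575 → 0.66
d₂ = d₁ − σ√T = 0.6575 − 0.3889 = 0.2686 → 0.27
Pr(exercise) under Q = N(d₂) = 0.6064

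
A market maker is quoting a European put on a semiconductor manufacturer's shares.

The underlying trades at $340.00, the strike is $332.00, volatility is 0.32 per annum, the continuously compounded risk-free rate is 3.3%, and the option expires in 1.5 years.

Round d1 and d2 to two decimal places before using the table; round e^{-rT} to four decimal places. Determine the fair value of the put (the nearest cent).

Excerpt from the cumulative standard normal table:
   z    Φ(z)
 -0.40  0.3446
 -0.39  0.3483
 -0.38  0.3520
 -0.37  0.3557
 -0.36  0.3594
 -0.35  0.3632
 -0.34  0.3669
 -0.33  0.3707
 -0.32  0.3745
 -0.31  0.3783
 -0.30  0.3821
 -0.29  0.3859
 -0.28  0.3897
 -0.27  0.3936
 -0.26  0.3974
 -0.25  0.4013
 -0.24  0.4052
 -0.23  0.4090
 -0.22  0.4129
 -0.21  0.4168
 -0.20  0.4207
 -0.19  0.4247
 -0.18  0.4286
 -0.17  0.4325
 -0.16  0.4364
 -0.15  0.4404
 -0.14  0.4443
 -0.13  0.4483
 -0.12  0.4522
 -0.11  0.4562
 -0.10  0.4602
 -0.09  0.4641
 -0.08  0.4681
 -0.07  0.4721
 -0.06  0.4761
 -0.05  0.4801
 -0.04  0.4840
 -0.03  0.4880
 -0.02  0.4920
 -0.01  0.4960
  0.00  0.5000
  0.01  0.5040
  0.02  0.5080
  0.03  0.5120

σ√T = 0.32 × 1.2247 = 0.3919
ln(S/K) + (r + σ²/2)T = ln(340/332) + (0.033 + 0.32²/2)·1.5 = 0.0238 + 0.1263 = 0.1501
d₁ = 0.1501 / 0.3919 = 0.3830 ⇒ 0.38
d₂ = d₁ − σ√T = 0.3830 − 0.3919 = -0.0089 ⇒ -0.01
exp(−rT) = exp(−0.033·1.5) = 0.9517
N(−d₂) = N(0.01) = 0.5040;  N(−d₁) = N(-0.38) = 0.3520
P = 332·0.9517·0.5040 − 340·0.3520 = 159.2461 − 119.6800 = 39.5661

$39.57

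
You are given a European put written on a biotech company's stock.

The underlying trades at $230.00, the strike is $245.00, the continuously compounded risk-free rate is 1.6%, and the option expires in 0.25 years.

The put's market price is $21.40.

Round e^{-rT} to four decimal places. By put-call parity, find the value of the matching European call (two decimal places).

$7.38

e^(−rT) = e^(−0.016·0.25) = 0.9960
Put-call parity: C − P = S − K·e^(−rT) = 230 − 245·0.9960 = 230 − 244.0200 = -14.0200
C = P + (C − P) = 21.40 + (-14.0200) = 7.3800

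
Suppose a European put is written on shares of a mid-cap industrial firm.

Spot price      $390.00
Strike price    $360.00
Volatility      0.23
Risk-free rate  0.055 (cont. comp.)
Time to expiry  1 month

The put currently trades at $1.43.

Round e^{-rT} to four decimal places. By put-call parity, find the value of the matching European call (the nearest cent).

e^(−rT) = e^(−0.055·0.08333) = 0.9954
Put-call parity: C − P = S − K·e^(−rT) = 390 − 360·0.9954 = 390 − 358.3440 = 31.6560
C = P + (C − P) = 1.43 + (31.6560) = 33.0860

$33.09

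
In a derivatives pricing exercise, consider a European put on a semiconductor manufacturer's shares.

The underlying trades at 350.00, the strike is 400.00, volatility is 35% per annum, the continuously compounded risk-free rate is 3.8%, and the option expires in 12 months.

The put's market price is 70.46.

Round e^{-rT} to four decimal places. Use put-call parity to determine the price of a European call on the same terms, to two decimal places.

exp(−rT) = exp(−0.038·1) = 0.9627
Put-call parity: C − P = S − K·e^(−rT) = 350 − 400·0.9627 = 350 − 385.0800 = -35.0800
C = P + (C − P) = 70.46 + (-35.0800) = 35.3800

35.38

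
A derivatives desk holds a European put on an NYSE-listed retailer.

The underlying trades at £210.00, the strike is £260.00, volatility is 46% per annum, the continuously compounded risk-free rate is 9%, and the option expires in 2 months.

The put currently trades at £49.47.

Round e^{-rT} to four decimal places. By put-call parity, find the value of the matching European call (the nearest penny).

e^(−rT) = e^(−0.09·0.1667) = 0.9851
Put-call parity: C − P = S − K·e^(−rT) = 210 − 260·0.9851 = 210 − 256.1260 = -46.1260
C = P + (C − P) = 49.47 + (-46.1260) = 3.3440

£3.34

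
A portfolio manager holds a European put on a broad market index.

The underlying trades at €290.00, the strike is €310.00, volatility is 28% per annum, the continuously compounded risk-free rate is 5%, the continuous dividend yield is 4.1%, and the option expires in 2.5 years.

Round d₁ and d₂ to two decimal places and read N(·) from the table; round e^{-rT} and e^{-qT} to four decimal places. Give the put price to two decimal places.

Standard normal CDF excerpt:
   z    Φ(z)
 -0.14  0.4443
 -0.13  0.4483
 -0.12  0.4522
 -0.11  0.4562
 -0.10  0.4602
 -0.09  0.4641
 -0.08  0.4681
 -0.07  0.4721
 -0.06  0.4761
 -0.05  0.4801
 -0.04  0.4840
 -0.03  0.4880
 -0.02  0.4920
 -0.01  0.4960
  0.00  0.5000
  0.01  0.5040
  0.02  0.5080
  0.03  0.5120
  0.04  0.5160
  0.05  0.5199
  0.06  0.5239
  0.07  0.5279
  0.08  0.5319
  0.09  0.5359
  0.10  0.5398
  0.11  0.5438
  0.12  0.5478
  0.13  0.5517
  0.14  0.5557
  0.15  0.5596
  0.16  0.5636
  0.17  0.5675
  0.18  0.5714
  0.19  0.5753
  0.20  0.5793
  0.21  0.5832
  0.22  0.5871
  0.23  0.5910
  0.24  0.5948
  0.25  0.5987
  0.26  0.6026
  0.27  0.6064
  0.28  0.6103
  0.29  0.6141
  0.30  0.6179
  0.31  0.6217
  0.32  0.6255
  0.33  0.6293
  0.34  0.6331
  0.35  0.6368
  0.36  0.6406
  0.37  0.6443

σ√T = 0.28·√2.5 = 0.4427
d₁ = [ln(290/310) + (0.05 − 0.041 + ½·0.28²)·2.5] / (σ√T) = (-0.0667 + 0.1205) / 0.4427 = 0.1215 ⇒ 0.12
d₂ = 0.1215 − 0.4427 = -0.3212 ⇒ -0.32
e^(−qT) = e^(−0.041·2.5) = 0.9026;  e^(−rT) = e^(−0.05·2.5) = 0.8825
N(−d₂) = N(0.32) = 0.6255;  N(−d₁) = N(-0.12) = 0.4522
P = 310·0.8825·0.6255 − 290·0.9026·0.4522 = 171.1212 − 118.3652 = 52.7560

€52.76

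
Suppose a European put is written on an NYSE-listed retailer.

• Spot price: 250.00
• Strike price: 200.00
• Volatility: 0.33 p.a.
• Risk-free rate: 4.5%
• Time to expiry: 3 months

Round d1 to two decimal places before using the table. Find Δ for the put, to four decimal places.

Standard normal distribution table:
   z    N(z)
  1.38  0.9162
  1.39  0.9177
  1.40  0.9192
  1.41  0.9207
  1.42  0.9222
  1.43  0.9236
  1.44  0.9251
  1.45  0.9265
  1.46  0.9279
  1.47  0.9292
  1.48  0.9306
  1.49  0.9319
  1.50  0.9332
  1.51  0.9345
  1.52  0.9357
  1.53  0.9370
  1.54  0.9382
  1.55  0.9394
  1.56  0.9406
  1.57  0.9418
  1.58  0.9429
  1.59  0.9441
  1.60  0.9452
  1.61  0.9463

-0.0668

σ√T = 0.33·√0.25 = 0.1650
ln(S/K) + (r + σ²/2)T = ln(250/200) + (0.045 + 0.33²/2)·0.25 = 0.2231 + 0.0249 = 0.2480
d₁ = 0.2480 / 0.1650 = 1.5031 → 1.50
N(d₁) = N(1.50) = 0.9332
Δ_put = N(d₁) − 1 = 0.9332 − 1 = -0.0668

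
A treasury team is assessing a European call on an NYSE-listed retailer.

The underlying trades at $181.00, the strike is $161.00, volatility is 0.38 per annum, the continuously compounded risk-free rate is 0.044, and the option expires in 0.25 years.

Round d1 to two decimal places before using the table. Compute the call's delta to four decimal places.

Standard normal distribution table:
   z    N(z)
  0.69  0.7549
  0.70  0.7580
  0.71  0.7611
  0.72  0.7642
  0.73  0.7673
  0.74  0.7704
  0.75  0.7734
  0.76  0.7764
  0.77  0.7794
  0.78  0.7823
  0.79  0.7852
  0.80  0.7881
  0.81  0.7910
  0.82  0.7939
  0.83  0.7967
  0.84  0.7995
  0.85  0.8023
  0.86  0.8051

T = 0.25;  σ√T = 0.1900
d₁ = [ln(181/161) + (0.044 + 0.38²/2)·0.25] / 0.1900 = [0.1171 + 0.0290] / 0.1900 = 0.7692 ≈ 0.77
N(d₁) = N(0.77) = 0.7794
Δ_call = N(d₁) = 0.7794

0.7794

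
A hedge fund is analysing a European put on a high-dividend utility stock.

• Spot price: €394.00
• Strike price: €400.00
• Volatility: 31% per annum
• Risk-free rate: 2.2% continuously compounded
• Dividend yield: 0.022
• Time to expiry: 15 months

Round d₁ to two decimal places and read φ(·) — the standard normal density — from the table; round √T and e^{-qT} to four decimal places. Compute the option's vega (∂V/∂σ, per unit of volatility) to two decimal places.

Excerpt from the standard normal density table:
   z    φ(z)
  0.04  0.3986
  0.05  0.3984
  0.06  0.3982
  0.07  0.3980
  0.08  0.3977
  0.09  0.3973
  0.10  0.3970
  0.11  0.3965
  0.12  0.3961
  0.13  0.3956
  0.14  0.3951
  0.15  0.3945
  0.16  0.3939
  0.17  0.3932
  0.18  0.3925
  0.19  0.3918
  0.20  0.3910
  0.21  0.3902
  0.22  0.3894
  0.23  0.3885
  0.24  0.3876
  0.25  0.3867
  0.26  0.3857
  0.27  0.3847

T = 1.25;  σ√T = 0.3466
d₁ = [ln(394/400) + (0.022 − 0.022 + 0.31²/2)·1.25] / 0.3466 = [-0.0151 + 0.0601] / 0.3466 = 0.1297 ≈ 0.13
√T = √1.25 = 1.1180
φ(d₁) = φ(0.13) = 0.3956
e^(−qT) = e^(−0.022·1.25) = 0.9729
vega = S·e^(−qT)·φ(d₁)·√T = 394·0.9729·0.3956·1.1180 = 169.5362

169.54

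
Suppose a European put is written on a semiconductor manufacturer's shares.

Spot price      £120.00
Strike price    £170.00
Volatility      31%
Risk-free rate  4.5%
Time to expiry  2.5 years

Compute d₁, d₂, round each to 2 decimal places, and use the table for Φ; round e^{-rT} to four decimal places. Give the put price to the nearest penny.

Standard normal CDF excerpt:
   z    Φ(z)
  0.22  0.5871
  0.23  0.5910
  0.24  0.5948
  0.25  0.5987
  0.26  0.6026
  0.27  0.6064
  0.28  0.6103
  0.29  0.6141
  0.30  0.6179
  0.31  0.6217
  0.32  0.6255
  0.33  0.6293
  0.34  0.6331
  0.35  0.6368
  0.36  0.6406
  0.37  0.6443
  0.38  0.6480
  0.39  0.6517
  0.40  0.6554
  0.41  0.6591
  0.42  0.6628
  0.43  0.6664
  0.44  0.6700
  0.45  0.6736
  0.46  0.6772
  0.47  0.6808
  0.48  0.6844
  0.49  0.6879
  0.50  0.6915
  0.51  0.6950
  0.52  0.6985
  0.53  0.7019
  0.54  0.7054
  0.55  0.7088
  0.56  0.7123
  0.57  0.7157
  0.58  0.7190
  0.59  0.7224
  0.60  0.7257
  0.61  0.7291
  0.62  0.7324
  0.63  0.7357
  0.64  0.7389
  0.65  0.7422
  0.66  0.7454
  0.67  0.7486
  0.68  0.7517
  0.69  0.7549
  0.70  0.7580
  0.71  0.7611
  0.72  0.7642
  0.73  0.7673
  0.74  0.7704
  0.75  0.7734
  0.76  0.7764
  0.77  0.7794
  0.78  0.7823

σ√T = 0.31 × 1.5811 = 0.4902
d₁ = [ln(120/170) + (0.045 + ½·0.31²)·2.5] / (σ√T) = (-0.3483 + 0.2326) / 0.4902 = -0.2360 which rounds to -0.24
d₂ = -0.2360 − 0.4902 = -0.7262 which rounds to -0.73
exp(−rT) = exp(−0.045·2.5) = 0.8936
N(−d₂) = N(0.73) = 0.7673;  N(−d₁) = N(0.24) = 0.5948
P = 170·0.8936·0.7673 − 120·0.5948 = 116.5621 − 71.3760 = 45.1861

£45.19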